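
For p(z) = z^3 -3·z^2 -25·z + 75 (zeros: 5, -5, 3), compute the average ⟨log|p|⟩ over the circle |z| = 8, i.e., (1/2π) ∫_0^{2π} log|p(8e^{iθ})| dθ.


Zeros: -5, 3, 5; r = 8.
Inside |z| < r: -5, 3, 5. Outside (|z| ≥ r): ∅.
p(0) = 75, so log|p(0)| = log(75) = 4.3175.
Apply Jensen: I(r) = log|p(0)| + Σ_k log(r/|z_k|), summed over zeros inside |z| < r.
  log(r/|z_k|) for z_k = 5: log(8/5) = 0.4700
  log(r/|z_k|) for z_k = -5: log(8/5) = 0.4700
  log(r/|z_k|) for z_k = 3: log(8/3) = 0.9808
Sum over inside zeros: 1.9208.
I(r) = log|p(0)| + (inside sum) = 4.3175 + 1.9208 = 6.2383.
Closed form (all zeros inside, monic): I(r) = n·log(r) = 3·log(8) = 6.2383. ✓

I(r) ≈ 6.2383.


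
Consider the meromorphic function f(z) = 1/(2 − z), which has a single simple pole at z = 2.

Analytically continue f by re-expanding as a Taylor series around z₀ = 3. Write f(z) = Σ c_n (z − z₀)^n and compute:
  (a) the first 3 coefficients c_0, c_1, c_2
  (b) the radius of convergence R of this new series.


Let w = z − z₀, so z = z₀ + w.
Then 2 − z = 2 − (z₀ + w) = (2 − z₀) − w = -1 − w.
f(z) = 1/(-1 − w) = (1/(-1)) · 1/(1 − w/(-1)) = Σ_{n≥0} w^n / (-1)^(n+1).
So c_n = 1/(-1)^(n+1):
  c_0 = 1/(-1)^1 = -1.
  c_1 = 1/(-1)^2 = 1.
  c_2 = 1/(-1)^3 = -1.
The series is valid for |w/d| < 1, i.e. |z − z₀| < |d|.
Radius of convergence: R = |2 − z₀| = |-1| = 1 (distance from z₀ to the singularity z = 2).

c_0 = -1, c_1 = 1, c_2 = -1; R = 1.


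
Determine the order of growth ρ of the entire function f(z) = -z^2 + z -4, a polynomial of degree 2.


|f(z)| ≤ Σ|c_k|·r^k = O(r^2) as r → ∞. Polynomial growth is O(e^{r^ε}) for every ε > 0 (since r^2/e^{r^ε} → 0), so ρ ≤ ε for all ε > 0, i.e. ρ = 0. Every nonconstant polynomial has order 0.
Therefore ρ = 0.

Order ρ = 0.


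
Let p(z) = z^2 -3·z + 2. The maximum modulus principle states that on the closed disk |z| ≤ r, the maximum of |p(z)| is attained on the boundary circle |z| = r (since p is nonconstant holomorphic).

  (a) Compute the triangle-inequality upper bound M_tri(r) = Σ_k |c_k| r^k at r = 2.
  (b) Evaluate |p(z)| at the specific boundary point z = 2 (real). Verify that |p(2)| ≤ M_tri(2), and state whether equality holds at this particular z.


Coefficients: c_0 = 2, c_1 = -3, c_2 = 1. Radius r = 2.
Part (a). Triangle bound: M_tri(r) = Σ_k |c_k| r^k
  = |2|·2^0 + |-3|·2^1 + |1|·2^2
  = 2 + 6 + 4 = 12.
This bounds M(r) := max_{|z|=r} |p(z)| from above; equality holds iff all terms c_k z^k can be made to align in phase at a single z on |z|=r.
Part (b). At z = 2 (real, on the circle |z| = r):
  p(2) = (2)·2^0 + (-3)·2^1 + (1)·2^2 = 0.
  |p(2)| = 0.
Check: |p(2)| = 0 ≤ 12 = M_tri(2). ✓ Equality does not hold at z = 2 (the coefficients have mixed signs, so the terms do not all align in phase there).

M_tri(2) = 12; |p(2)| = 0; equality at z=2: no.


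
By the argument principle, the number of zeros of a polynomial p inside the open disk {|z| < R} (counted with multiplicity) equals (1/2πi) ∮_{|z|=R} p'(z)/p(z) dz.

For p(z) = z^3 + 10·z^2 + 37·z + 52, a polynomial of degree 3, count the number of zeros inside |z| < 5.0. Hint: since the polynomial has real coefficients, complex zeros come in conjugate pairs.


The zeros of p are: (-3 + 2i), (-3 - 2i), -4.
Their magnitudes are: 3.606, 3.606, 4.
Zeros with |z| < R = 5.0: (-3 + 2i), (-3 - 2i), -4.
Count = 3.
By the argument principle, (1/2πi) ∮_{|z|=R} p'(z)/p(z) dz equals exactly this count.

Number of zeros inside |z| < 5.0: 3.


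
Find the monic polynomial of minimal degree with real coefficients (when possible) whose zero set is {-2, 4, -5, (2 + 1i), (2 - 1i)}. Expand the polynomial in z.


The polynomial is p(z) = ∏_{α ∈ S} (z − α), where S = {-2, 4, -5, (2 + 1i), (2 - 1i)}.
Expanding the product yields: p(z) = z^5 -z^4 -25·z^3 + 47·z^2 + 70·z -200.
Note conjugate pairs combine to real quadratics: (z − (2+1i))(z − (2−1i)) = z² − 4z + 5.
The resulting polynomial has degree 5 and real coefficients as required.

p(z) = z^5 -z^4 -25·z^3 + 47·z^2 + 70·z -200.


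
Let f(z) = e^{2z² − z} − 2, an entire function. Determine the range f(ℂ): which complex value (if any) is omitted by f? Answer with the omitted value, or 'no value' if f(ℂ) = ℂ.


Little Picard bounds the complement of f(ℂ) to at most one point.
The exponent g(z) = 2z² − z is a nonconstant polynomial, hence surjective onto ℂ. So e^{g(z)} takes every value in {e^w : w ∈ ℂ} = ℂ ∖ {0}. Adding -2 shifts the range to ℂ ∖ {-2}. f omits exactly -2.

Omitted value: -2.


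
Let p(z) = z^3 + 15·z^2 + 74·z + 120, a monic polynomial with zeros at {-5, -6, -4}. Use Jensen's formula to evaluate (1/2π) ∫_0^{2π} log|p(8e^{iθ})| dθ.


Zeros: -6, -5, -4; r = 8.
Inside |z| < r: -6, -5, -4. Outside (|z| ≥ r): ∅.
p(0) = 120, so log|p(0)| = log(120) = 4.7875.
Apply Jensen: I(r) = log|p(0)| + Σ_k log(r/|z_k|), summed over zeros inside |z| < r.
  log(r/|z_k|) for z_k = -5: log(8/5) = 0.4700
  log(r/|z_k|) for z_k = -6: log(8/6) = 0.2877
  log(r/|z_k|) for z_k = -4: log(8/4) = 0.6931
Sum over inside zeros: 1.4508.
I(r) = log|p(0)| + (inside sum) = 4.7875 + 1.4508 = 6.2383.
Closed form (all zeros inside, monic): I(r) = n·log(r) = 3·log(8) = 6.2383. ✓

I(r) ≈ 6.2383.


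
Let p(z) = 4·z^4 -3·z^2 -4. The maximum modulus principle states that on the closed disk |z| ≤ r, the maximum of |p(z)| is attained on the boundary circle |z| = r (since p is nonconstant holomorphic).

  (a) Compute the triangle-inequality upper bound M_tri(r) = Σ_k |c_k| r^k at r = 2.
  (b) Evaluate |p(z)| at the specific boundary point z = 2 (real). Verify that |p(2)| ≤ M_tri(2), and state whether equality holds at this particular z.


Coefficients: c_0 = -4, c_1 = 0, c_2 = -3, c_3 = 0, c_4 = 4. Radius r = 2.
Part (a). Triangle bound: M_tri(r) = Σ_k |c_k| r^k
  = |-4|·2^0 + |0|·2^1 + |-3|·2^2 + |0|·2^3 + |4|·2^4
  = 4 + 0 + 12 + 0 + 64 = 80.
This bounds M(r) := max_{|z|=r} |p(z)| from above; equality holds iff all terms c_k z^k can be made to align in phase at a single z on |z|=r.
Part (b). At z = 2 (real, on the circle |z| = r):
  p(2) = (-4)·2^0 + (0)·2^1 + (-3)·2^2 + (0)·2^3 + (4)·2^4 = 48.
  |p(2)| = 48.
Check: |p(2)| = 48 ≤ 80 = M_tri(2). ✓ Equality does not hold at z = 2 (the coefficients have mixed signs, so the terms do not all align in phase there).

M_tri(2) = 80; |p(2)| = 48; equality at z=2: no.


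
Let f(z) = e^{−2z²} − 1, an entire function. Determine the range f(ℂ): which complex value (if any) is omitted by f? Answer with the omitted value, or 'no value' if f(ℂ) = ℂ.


Little Picard bounds the complement of f(ℂ) to at most one point.
The exponent g(z) = −2z² is a nonconstant polynomial, hence surjective onto ℂ. So e^{g(z)} takes every value in {e^w : w ∈ ℂ} = ℂ ∖ {0}. Adding -1 shifts the range to ℂ ∖ {-1}. f omits exactly -1.

Omitted value: -1.


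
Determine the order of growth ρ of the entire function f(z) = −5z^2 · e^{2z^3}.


M(r) = max_{|z|=r} |-5|·|z|^2·|e^{2z^3}| = 5·r^2 · e^{2r^3} (the factors attain their maxima compatibly on |z|=r). Then log M(r) = log 5 + 2·log r + 2r^3, dominated by the last term, so log log M(r) ~ 3·log r. The polynomial factor -5z^2 contributes only a log r term and does not affect the order. ρ = 3.
Therefore ρ = 3.

Order ρ = 3.


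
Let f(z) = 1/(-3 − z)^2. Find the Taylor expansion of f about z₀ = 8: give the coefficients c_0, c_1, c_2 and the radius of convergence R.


Let w = z − z₀, so z = z₀ + w.
Then -3 − z = -3 − (z₀ + w) = (-3 − z₀) − w = -11 − w.
f(z) = 1/(-11 − w)^2 = (1/(-11)^2) · (1 − w/(-11))^{−2}.
By the binomial series (1−u)^{−2} = Σ_{n≥0} C(n+1, 1) u^n for |u|<1, with u = w/(-11):
  c_n = C(n+1, 1) / (-11)^(n+2).
  c_0 = 1/(-11)^2 = 1/121.
  c_1 = 2/(-11)^3 = -2/1331.
  c_2 = 3/(-11)^4 = 3/14641.
The series is valid for |w/d| < 1, i.e. |z − z₀| < |d|.
Radius of convergence: R = |-3 − z₀| = |-11| = 11 (distance from z₀ to the singularity z = -3).

c_0 = 1/121, c_1 = -2/1331, c_2 = 3/14641; R = 11.


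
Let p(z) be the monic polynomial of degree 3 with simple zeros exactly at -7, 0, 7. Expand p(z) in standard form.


The polynomial is p(z) = ∏_{α ∈ S} (z − α), where S = {-7, 0, 7}.
Expanding the product yields: p(z) = z^3 -49·z.
The resulting polynomial has degree 3 and real coefficients as required.

p(z) = z^3 -49·z.


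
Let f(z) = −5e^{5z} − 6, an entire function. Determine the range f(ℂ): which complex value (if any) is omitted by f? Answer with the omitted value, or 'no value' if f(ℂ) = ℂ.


Little Picard bounds the complement of f(ℂ) to at most one point.
e^{5z} is never zero on ℂ, so -5·e^{5z} takes every value in ℂ ∖ {0}. Adding -6 shifts the range to ℂ ∖ {-6}. Thus f omits exactly the value -6.

Omitted value: -6.


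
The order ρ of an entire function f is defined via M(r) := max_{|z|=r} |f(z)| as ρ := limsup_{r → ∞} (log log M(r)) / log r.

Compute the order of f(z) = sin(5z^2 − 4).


Write sin(w) = (e^{iw} ± e^{−iw})/(2 or 2i), so |sin(w)| ≤ e^{|w|}. With w = 5z^2 − 4, |w| ≤ 5r^2 + 4 on |z|=r, giving M(r) ≤ e^{5r^2 + 4} and ρ ≤ 2. For the lower bound, choose z on |z|=r with 5z^2 purely imaginary of modulus 5r^2; then |sin(5z^2 − 4)| grows like e^{5r^2}/2, so ρ ≥ 2. Hence ρ = 2.
Therefore ρ = 2.

Order ρ = 2.


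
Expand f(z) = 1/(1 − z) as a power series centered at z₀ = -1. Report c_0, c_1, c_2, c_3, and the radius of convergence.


Let w = z − z₀, so z = z₀ + w.
Then 1 − z = 1 − (z₀ + w) = (1 − z₀) − w = 2 − w.
f(z) = 1/(2 − w) = (1/(2)) · 1/(1 − w/(2)) = Σ_{n≥0} w^n / (2)^(n+1).
So c_n = 1/(2)^(n+1):
  c_0 = 1/(2)^1 = 1/2.
  c_1 = 1/(2)^2 = 1/4.
  c_2 = 1/(2)^3 = 1/8.
  c_3 = 1/(2)^4 = 1/16.
The series is valid for |w/d| < 1, i.e. |z − z₀| < |d|.
Radius of convergence: R = |1 − z₀| = |2| = 2 (distance from z₀ to the singularity z = 1).

c_0 = 1/2, c_1 = 1/4, c_2 = 1/8, c_3 = 1/16; R = 2.


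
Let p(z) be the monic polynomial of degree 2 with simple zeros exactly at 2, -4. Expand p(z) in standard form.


The polynomial is p(z) = ∏_{α ∈ S} (z − α), where S = {2, -4}.
Expanding the product yields: p(z) = z^2 + 2·z -8.
The resulting polynomial has degree 2 and real coefficients as required.

p(z) = z^2 + 2·z -8.


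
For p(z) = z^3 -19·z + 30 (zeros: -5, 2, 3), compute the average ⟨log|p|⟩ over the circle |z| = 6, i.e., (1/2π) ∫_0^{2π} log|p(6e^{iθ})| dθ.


Zeros: -5, 2, 3; r = 6.
Inside |z| < r: -5, 2, 3. Outside (|z| ≥ r): ∅.
p(0) = 30, so log|p(0)| = log(30) = 3.4012.
Apply Jensen: I(r) = log|p(0)| + Σ_k log(r/|z_k|), summed over zeros inside |z| < r.
  log(r/|z_k|) for z_k = -5: log(6/5) = 0.1823
  log(r/|z_k|) for z_k = 2: log(6/2) = 1.0986
  log(r/|z_k|) for z_k = 3: log(6/3) = 0.6931
Sum over inside zeros: 1.9741.
I(r) = log|p(0)| + (inside sum) = 3.4012 + 1.9741 = 5.3753.
Closed form (all zeros inside, monic): I(r) = n·log(r) = 3·log(6) = 5.3753. ✓

I(r) ≈ 5.3753.


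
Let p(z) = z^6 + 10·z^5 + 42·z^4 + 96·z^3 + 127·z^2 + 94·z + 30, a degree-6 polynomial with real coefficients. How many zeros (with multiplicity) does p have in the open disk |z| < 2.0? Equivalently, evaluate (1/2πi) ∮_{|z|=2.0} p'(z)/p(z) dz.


The zeros of p are: (-2 + 1i), (-2 - 1i), -3, -1, (-1 + 1i), (-1 - 1i).
Their magnitudes are: 2.236, 2.236, 3, 1, 1.414, 1.414.
Zeros with |z| < R = 2.0: -1, (-1 + 1i), (-1 - 1i).
Count = 3.
By the argument principle, (1/2πi) ∮_{|z|=R} p'(z)/p(z) dz equals exactly this count.

Number of zeros inside |z| < 2.0: 3.


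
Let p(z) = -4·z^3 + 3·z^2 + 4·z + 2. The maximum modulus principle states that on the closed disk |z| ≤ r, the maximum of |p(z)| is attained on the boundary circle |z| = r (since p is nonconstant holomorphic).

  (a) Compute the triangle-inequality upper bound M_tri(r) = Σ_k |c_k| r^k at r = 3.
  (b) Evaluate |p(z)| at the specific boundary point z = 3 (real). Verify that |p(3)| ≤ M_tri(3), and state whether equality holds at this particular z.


Coefficients: c_0 = 2, c_1 = 4, c_2 = 3, c_3 = -4. Radius r = 3.
Part (a). Triangle bound: M_tri(r) = Σ_k |c_k| r^k
  = |2|·3^0 + |4|·3^1 + |3|·3^2 + |-4|·3^3
  = 2 + 12 + 27 + 108 = 149.
This bounds M(r) := max_{|z|=r} |p(z)| from above; equality holds iff all terms c_k z^k can be made to align in phase at a single z on |z|=r.
Part (b). At z = 3 (real, on the circle |z| = r):
  p(3) = (2)·3^0 + (4)·3^1 + (3)·3^2 + (-4)·3^3 = -67.
  |p(3)| = 67.
Check: |p(3)| = 67 ≤ 149 = M_tri(3). ✓ Equality does not hold at z = 3 (the coefficients have mixed signs, so the terms do not all align in phase there).

M_tri(3) = 149; |p(3)| = 67; equality at z=3: no.


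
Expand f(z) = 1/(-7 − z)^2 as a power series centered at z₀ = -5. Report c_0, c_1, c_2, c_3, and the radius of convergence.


Let w = z − z₀, so z = z₀ + w.
Then -7 − z = -7 − (z₀ + w) = (-7 − z₀) − w = -2 − w.
f(z) = 1/(-2 − w)^2 = (1/(-2)^2) · (1 − w/(-2))^{−2}.
By the binomial series (1−u)^{−2} = Σ_{n≥0} C(n+1, 1) u^n for |u|<1, with u = w/(-2):
  c_n = C(n+1, 1) / (-2)^(n+2).
  c_0 = 1/(-2)^2 = 1/4.
  c_1 = 2/(-2)^3 = -1/4.
  c_2 = 3/(-2)^4 = 3/16.
  c_3 = 4/(-2)^5 = -1/8.
The series is valid for |w/d| < 1, i.e. |z − z₀| < |d|.
Radius of convergence: R = |-7 − z₀| = |-2| = 2 (distance from z₀ to the singularity z = -7).

c_0 = 1/4, c_1 = -1/4, c_2 = 3/16, c_3 = -1/8; R = 2.


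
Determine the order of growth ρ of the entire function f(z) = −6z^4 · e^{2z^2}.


M(r) = max_{|z|=r} |-6|·|z|^4·|e^{2z^2}| = 6·r^4 · e^{2r^2} (the factors attain their maxima compatibly on |z|=r). Then log M(r) = log 6 + 4·log r + 2r^2, dominated by the last term, so log log M(r) ~ 2·log r. The polynomial factor -6z^4 contributes only a log r term and does not affect the order. ρ = 2.
Therefore ρ = 2.

Order ρ = 2.


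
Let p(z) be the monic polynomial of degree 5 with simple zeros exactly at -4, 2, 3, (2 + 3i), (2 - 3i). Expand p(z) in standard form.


The polynomial is p(z) = ∏_{α ∈ S} (z − α), where S = {-4, 2, 3, (2 + 3i), (2 - 3i)}.
Expanding the product yields: p(z) = z^5 -5·z^4 + 3·z^3 + 67·z^2 -278·z + 312.
Note conjugate pairs combine to real quadratics: (z − (2+3i))(z − (2−3i)) = z² − 4z + 13.
The resulting polynomial has degree 5 and real coefficients as required.

p(z) = z^5 -5·z^4 + 3·z^3 + 67·z^2 -278·z + 312.


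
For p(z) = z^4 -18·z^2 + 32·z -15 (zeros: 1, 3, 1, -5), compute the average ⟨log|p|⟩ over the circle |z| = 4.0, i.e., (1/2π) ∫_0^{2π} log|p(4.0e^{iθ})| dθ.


Zeros: -5, 1, 1, 3; r = 4.0.
Inside |z| < r: 1, 1, 3. Outside (|z| ≥ r): -5.
p(0) = -15, so log|p(0)| = log(15) = 2.7081.
Apply Jensen: I(r) = log|p(0)| + Σ_k log(r/|z_k|), summed over zeros inside |z| < r.
  log(r/|z_k|) for z_k = 1: log(4.0/1) = 1.3863
  log(r/|z_k|) for z_k = 3: log(4.0/3) = 0.2877
  log(r/|z_k|) for z_k = 1: log(4.0/1) = 1.3863
  Outside zeros (-5) contribute nothing to the Jensen sum.
Sum over inside zeros: 3.0603.
I(r) = log|p(0)| + (inside sum) = 2.7081 + 3.0603 = 5.7683.
Note: since some zeros are outside |z| ≤ r, the simplified n·log(r) form does NOT apply — only the inside zeros contribute.

I(r) ≈ 5.7683.


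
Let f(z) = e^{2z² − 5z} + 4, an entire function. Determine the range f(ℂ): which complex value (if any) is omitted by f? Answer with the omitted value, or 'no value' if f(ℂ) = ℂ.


Little Picard bounds the complement of f(ℂ) to at most one point.
The exponent g(z) = 2z² − 5z is a nonconstant polynomial, hence surjective onto ℂ. So e^{g(z)} takes every value in {e^w : w ∈ ℂ} = ℂ ∖ {0}. Adding 4 shifts the range to ℂ ∖ {4}. f omits exactly 4.

Omitted value: 4.


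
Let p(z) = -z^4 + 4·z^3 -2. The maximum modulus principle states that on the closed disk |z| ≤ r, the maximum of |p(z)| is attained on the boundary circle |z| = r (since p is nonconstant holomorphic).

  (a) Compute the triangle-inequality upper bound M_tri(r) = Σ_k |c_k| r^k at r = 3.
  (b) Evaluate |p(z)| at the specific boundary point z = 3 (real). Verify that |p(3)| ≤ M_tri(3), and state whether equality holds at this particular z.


Coefficients: c_0 = -2, c_1 = 0, c_2 = 0, c_3 = 4, c_4 = -1. Radius r = 3.
Part (a). Triangle bound: M_tri(r) = Σ_k |c_k| r^k
  = |-2|·3^0 + |0|·3^1 + |0|·3^2 + |4|·3^3 + |-1|·3^4
  = 2 + 0 + 0 + 108 + 81 = 191.
This bounds M(r) := max_{|z|=r} |p(z)| from above; equality holds iff all terms c_k z^k can be made to align in phase at a single z on |z|=r.
Part (b). At z = 3 (real, on the circle |z| = r):
  p(3) = (-2)·3^0 + (0)·3^1 + (0)·3^2 + (4)·3^3 + (-1)·3^4 = 25.
  |p(3)| = 25.
Check: |p(3)| = 25 ≤ 191 = M_tri(3). ✓ Equality does not hold at z = 3 (the coefficients have mixed signs, so the terms do not all align in phase there).

M_tri(3) = 191; |p(3)| = 25; equality at z=3: no.


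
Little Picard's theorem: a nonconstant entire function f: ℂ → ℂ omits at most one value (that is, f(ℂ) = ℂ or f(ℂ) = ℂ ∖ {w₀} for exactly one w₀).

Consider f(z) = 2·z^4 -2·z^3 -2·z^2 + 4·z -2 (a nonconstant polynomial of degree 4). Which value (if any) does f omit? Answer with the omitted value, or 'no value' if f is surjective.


Little Picard bounds the complement of f(ℂ) to at most one point.
For every w ∈ ℂ, the equation p(z) − w = 0 is a nonconstant polynomial in z and hence has at least one root by the fundamental theorem of algebra. So p is surjective onto ℂ, omitting no value.

Omitted value: no value.


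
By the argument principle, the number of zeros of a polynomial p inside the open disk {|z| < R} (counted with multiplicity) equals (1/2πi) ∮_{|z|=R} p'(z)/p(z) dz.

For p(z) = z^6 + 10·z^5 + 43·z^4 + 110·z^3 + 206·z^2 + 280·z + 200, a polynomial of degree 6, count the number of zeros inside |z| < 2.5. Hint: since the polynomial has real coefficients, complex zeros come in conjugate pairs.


The zeros of p are: (-2 + 1i), (-2 - 1i), (0 + 2i), (0 - 2i), (-3 + 1i), (-3 - 1i).
Their magnitudes are: 2.236, 2.236, 2, 2, 3.162, 3.162.
Zeros with |z| < R = 2.5: (-2 + 1i), (-2 - 1i), (0 + 2i), (0 - 2i).
Count = 4.
By the argument principle, (1/2πi) ∮_{|z|=R} p'(z)/p(z) dz equals exactly this count.

Number of zeros inside |z| < 2.5: 4.


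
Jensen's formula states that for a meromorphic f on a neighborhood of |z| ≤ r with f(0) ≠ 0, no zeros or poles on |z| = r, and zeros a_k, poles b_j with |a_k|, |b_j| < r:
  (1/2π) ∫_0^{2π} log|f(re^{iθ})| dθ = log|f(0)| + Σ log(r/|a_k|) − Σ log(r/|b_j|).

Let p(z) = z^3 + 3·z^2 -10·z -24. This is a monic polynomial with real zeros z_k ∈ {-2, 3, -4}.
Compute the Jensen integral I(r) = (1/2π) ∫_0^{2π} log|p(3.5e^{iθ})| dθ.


Zeros: -4, -2, 3; r = 3.5.
Inside |z| < r: -2, 3. Outside (|z| ≥ r): -4.
p(0) = -24, so log|p(0)| = log(24) = 3.1781.
Apply Jensen: I(r) = log|p(0)| + Σ_k log(r/|z_k|), summed over zeros inside |z| < r.
  log(r/|z_k|) for z_k = -2: log(3.5/2) = 0.5596
  log(r/|z_k|) for z_k = 3: log(3.5/3) = 0.1542
  Outside zeros (-4) contribute nothing to the Jensen sum.
Sum over inside zeros: 0.7138.
I(r) = log|p(0)| + (inside sum) = 3.1781 + 0.7138 = 3.8918.
Note: since some zeros are outside |z| ≤ r, the simplified n·log(r) form does NOT apply — only the inside zeros contribute.

I(r) ≈ 3.8918.


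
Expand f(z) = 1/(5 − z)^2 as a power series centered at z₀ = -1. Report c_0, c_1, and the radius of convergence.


Let w = z − z₀, so z = z₀ + w.
Then 5 − z = 5 − (z₀ + w) = (5 − z₀) − w = 6 − w.
f(z) = 1/(6 − w)^2 = (1/(6)^2) · (1 − w/(6))^{−2}.
By the binomial series (1−u)^{−2} = Σ_{n≥0} C(n+1, 1) u^n for |u|<1, with u = w/(6):
  c_n = C(n+1, 1) / (6)^(n+2).
  c_0 = 1/(6)^2 = 1/36.
  c_1 = 2/(6)^3 = 1/108.
The series is valid for |w/d| < 1, i.e. |z − z₀| < |d|.
Radius of convergence: R = |5 − z₀| = |6| = 6 (distance from z₀ to the singularity z = 5).

c_0 = 1/36, c_1 = 1/108; R = 6.


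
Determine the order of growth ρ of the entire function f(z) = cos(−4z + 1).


cos(w) is a linear combination of e^{iw} and e^{−iw} (or e^w, e^{−w} in the hyperbolic case), so |cos(w)| ≤ e^{|w|}. With w = −4z + 1, |w| ≤ 4|z| + 1 = 4r + 1 on |z| = r, giving M(r) ≤ e^{4r + 1}, so ρ ≤ 1. On a suitable ray (z = it for sin/cos; z = t for sinh/cosh, t real → ∞), |cos(−4z + 1)| grows like e^{4|t|}/2, so ρ ≥ 1. Hence ρ = 1.
Therefore ρ = 1.

Order ρ = 1.


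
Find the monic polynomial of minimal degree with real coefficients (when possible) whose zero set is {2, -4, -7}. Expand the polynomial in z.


The polynomial is p(z) = ∏_{α ∈ S} (z − α), where S = {2, -4, -7}.
Expanding the product yields: p(z) = z^3 + 9·z^2 + 6·z -56.
The resulting polynomial has degree 3 and real coefficients as required.

p(z) = z^3 + 9·z^2 + 6·z -56.


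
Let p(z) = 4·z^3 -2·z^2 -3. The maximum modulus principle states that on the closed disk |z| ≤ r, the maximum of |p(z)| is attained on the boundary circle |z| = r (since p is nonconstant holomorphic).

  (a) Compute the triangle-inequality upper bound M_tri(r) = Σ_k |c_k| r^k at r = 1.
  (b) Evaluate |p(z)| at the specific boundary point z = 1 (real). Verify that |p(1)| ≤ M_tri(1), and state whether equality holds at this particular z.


Coefficients: c_0 = -3, c_1 = 0, c_2 = -2, c_3 = 4. Radius r = 1.
Part (a). Triangle bound: M_tri(r) = Σ_k |c_k| r^k
  = |-3|·1^0 + |0|·1^1 + |-2|·1^2 + |4|·1^3
  = 3 + 0 + 2 + 4 = 9.
This bounds M(r) := max_{|z|=r} |p(z)| from above; equality holds iff all terms c_k z^k can be made to align in phase at a single z on |z|=r.
Part (b). At z = 1 (real, on the circle |z| = r):
  p(1) = (-3)·1^0 + (0)·1^1 + (-2)·1^2 + (4)·1^3 = -1.
  |p(1)| = 1.
Check: |p(1)| = 1 ≤ 9 = M_tri(1). ✓ Equality does not hold at z = 1 (the coefficients have mixed signs, so the terms do not all align in phase there).

M_tri(1) = 9; |p(1)| = 1; equality at z=1: no.


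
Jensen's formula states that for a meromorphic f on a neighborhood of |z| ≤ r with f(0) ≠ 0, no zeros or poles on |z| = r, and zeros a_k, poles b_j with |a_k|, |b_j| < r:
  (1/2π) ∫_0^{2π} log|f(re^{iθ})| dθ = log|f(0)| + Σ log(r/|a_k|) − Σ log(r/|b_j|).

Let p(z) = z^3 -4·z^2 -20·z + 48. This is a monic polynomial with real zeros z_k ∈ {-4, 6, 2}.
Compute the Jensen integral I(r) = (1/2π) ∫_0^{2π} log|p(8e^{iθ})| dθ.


Zeros: -4, 2, 6; r = 8.
Inside |z| < r: -4, 2, 6. Outside (|z| ≥ r): ∅.
p(0) = 48, so log|p(0)| = log(48) = 3.8712.
Apply Jensen: I(r) = log|p(0)| + Σ_k log(r/|z_k|), summed over zeros inside |z| < r.
  log(r/|z_k|) for z_k = -4: log(8/4) = 0.6931
  log(r/|z_k|) for z_k = 6: log(8/6) = 0.2877
  log(r/|z_k|) for z_k = 2: log(8/2) = 1.3863
Sum over inside zeros: 2.3671.
I(r) = log|p(0)| + (inside sum) = 3.8712 + 2.3671 = 6.2383.
Closed form (all zeros inside, monic): I(r) = n·log(r) = 3·log(8) = 6.2383. ✓

I(r) ≈ 6.2383.


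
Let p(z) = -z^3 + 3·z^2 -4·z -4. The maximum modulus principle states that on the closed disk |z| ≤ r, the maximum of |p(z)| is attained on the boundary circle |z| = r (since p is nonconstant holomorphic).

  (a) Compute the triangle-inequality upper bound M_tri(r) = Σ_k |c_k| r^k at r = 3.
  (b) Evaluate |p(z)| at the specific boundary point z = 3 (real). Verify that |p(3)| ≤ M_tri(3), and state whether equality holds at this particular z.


Coefficients: c_0 = -4, c_1 = -4, c_2 = 3, c_3 = -1. Radius r = 3.
Part (a). Triangle bound: M_tri(r) = Σ_k |c_k| r^k
  = |-4|·3^0 + |-4|·3^1 + |3|·3^2 + |-1|·3^3
  = 4 + 12 + 27 + 27 = 70.
This bounds M(r) := max_{|z|=r} |p(z)| from above; equality holds iff all terms c_k z^k can be made to align in phase at a single z on |z|=r.
Part (b). At z = 3 (real, on the circle |z| = r):
  p(3) = (-4)·3^0 + (-4)·3^1 + (3)·3^2 + (-1)·3^3 = -16.
  |p(3)| = 16.
Check: |p(3)| = 16 ≤ 70 = M_tri(3). ✓ Equality does not hold at z = 3 (the coefficients have mixed signs, so the terms do not all align in phase there).

M_tri(3) = 70; |p(3)| = 16; equality at z=3: no.


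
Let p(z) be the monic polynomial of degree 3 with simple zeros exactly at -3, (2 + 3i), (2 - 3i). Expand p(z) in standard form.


The polynomial is p(z) = ∏_{α ∈ S} (z − α), where S = {-3, (2 + 3i), (2 - 3i)}.
Expanding the product yields: p(z) = z^3 -z^2 + z + 39.
Note conjugate pairs combine to real quadratics: (z − (2+3i))(z − (2−3i)) = z² − 4z + 13.
The resulting polynomial has degree 3 and real coefficients as required.

p(z) = z^3 -z^2 + z + 39.


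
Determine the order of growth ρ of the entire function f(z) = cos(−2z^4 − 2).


Write cos(w) = (e^{iw} ± e^{−iw})/(2 or 2i), so |cos(w)| ≤ e^{|w|}. With w = −2z^4 − 2, |w| ≤ 2r^4 + 2 on |z|=r, giving M(r) ≤ e^{2r^4 + 2} and ρ ≤ 4. For the lower bound, choose z on |z|=r with -2z^4 purely imaginary of modulus 2r^4; then |cos(−2z^4 − 2)| grows like e^{2r^4}/2, so ρ ≥ 4. Hence ρ = 4.
Therefore ρ = 4.

Order ρ = 4.


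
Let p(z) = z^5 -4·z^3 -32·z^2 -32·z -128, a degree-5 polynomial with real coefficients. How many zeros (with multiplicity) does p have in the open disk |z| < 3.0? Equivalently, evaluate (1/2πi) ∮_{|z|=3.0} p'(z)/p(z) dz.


The zeros of p are: (0 + 2i), (0 - 2i), 4, (-2 + 2i), (-2 - 2i).
Their magnitudes are: 2, 2, 4, 2.828, 2.828.
Zeros with |z| < R = 3.0: (0 + 2i), (0 - 2i), (-2 + 2i), (-2 - 2i).
Count = 4.
By the argument principle, (1/2πi) ∮_{|z|=R} p'(z)/p(z) dz equals exactly this count.

Number of zeros inside |z| < 3.0: 4.


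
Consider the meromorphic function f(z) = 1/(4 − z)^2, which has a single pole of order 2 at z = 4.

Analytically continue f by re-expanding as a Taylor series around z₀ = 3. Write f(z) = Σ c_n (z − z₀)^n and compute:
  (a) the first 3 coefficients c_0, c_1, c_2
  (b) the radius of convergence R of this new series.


Let w = z − z₀, so z = z₀ + w.
Then 4 − z = 4 − (z₀ + w) = (4 − z₀) − w = 1 − w.
f(z) = 1/(1 − w)^2 = (1/(1)^2) · (1 − w/(1))^{−2}.
By the binomial series (1−u)^{−2} = Σ_{n≥0} C(n+1, 1) u^n for |u|<1, with u = w/(1):
  c_n = C(n+1, 1) / (1)^(n+2).
  c_0 = 1/(1)^2 = 1.
  c_1 = 2/(1)^3 = 2.
  c_2 = 3/(1)^4 = 3.
The series is valid for |w/d| < 1, i.e. |z − z₀| < |d|.
Radius of convergence: R = |4 − z₀| = |1| = 1 (distance from z₀ to the singularity z = 4).

c_0 = 1, c_1 = 2, c_2 = 3; R = 1.


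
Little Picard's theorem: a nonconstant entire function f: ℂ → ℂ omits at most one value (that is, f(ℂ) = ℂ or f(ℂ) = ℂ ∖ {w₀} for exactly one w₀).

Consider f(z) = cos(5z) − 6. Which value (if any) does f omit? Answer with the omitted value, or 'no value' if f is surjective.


Little Picard bounds the complement of f(ℂ) to at most one point.
cos is entire and surjective onto ℂ: for every w ∈ ℂ, cos(ζ) = w has a solution ζ ∈ ℂ (e.g., via the complex inverse arccos). With ζ = 5z this gives z = ζ/(5). Then 1·cos(5z) takes every value in 1·ℂ = ℂ, and adding -6 is a bijection of ℂ. So f is surjective and omits no value. (Note: only on the real line is cos bounded by [−1, 1].)

Omitted value: no value.


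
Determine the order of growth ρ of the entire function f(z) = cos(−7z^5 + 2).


Write cos(w) = (e^{iw} ± e^{−iw})/(2 or 2i), so |cos(w)| ≤ e^{|w|}. With w = −7z^5 + 2, |w| ≤ 7r^5 + 2 on |z|=r, giving M(r) ≤ e^{7r^5 + 2} and ρ ≤ 5. For the lower bound, choose z on |z|=r with -7z^5 purely imaginary of modulus 7r^5; then |cos(−7z^5 + 2)| grows like e^{7r^5}/2, so ρ ≥ 5. Hence ρ = 5.
Therefore ρ = 5.

Order ρ = 5.


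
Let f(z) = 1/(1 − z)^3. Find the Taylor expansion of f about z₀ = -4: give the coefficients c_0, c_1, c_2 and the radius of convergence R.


Let w = z − z₀, so z = z₀ + w.
Then 1 − z = 1 − (z₀ + w) = (1 − z₀) − w = 5 − w.
f(z) = 1/(5 − w)^3 = (1/(5)^3) · (1 − w/(5))^{−3}.
By the binomial series (1−u)^{−3} = Σ_{n≥0} C(n+2, 2) u^n for |u|<1, with u = w/(5):
  c_n = C(n+2, 2) / (5)^(n+3).
  c_0 = 1/(5)^3 = 1/125.
  c_1 = 3/(5)^4 = 3/625.
  c_2 = 6/(5)^5 = 6/3125.
The series is valid for |w/d| < 1, i.e. |z − z₀| < |d|.
Radius of convergence: R = |1 − z₀| = |5| = 5 (distance from z₀ to the singularity z = 1).

c_0 = 1/125, c_1 = 3/625, c_2 = 6/3125; R = 5.


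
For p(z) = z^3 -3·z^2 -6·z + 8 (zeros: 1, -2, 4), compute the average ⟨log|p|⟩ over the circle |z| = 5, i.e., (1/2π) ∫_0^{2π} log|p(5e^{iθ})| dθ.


Zeros: -2, 1, 4; r = 5.
Inside |z| < r: -2, 1, 4. Outside (|z| ≥ r): ∅.
p(0) = 8, so log|p(0)| = log(8) = 2.0794.
Apply Jensen: I(r) = log|p(0)| + Σ_k log(r/|z_k|), summed over zeros inside |z| < r.
  log(r/|z_k|) for z_k = 1: log(5/1) = 1.6094
  log(r/|z_k|) for z_k = -2: log(5/2) = 0.9163
  log(r/|z_k|) for z_k = 4: log(5/4) = 0.2231
Sum over inside zeros: 2.7489.
I(r) = log|p(0)| + (inside sum) = 2.0794 + 2.7489 = 4.8283.
Closed form (all zeros inside, monic): I(r) = n·log(r) = 3·log(5) = 4.8283. ✓

I(r) ≈ 4.8283.


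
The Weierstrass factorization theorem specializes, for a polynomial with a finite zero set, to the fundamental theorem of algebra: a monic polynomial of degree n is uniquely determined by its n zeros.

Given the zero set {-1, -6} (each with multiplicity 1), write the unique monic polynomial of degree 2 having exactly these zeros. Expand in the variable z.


The polynomial is p(z) = ∏_{α ∈ S} (z − α), where S = {-1, -6}.
Expanding the product yields: p(z) = z^2 + 7·z + 6.
The resulting polynomial has degree 2 and real coefficients as required.

p(z) = z^2 + 7·z + 6.


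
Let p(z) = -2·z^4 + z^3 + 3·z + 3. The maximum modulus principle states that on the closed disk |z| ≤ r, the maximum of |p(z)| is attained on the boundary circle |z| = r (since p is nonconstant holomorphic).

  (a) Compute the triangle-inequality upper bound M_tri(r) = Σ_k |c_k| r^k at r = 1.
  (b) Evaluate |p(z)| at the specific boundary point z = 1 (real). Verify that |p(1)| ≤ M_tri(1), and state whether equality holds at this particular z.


Coefficients: c_0 = 3, c_1 = 3, c_2 = 0, c_3 = 1, c_4 = -2. Radius r = 1.
Part (a). Triangle bound: M_tri(r) = Σ_k |c_k| r^k
  = |3|·1^0 + |3|·1^1 + |0|·1^2 + |1|·1^3 + |-2|·1^4
  = 3 + 3 + 0 + 1 + 2 = 9.
This bounds M(r) := max_{|z|=r} |p(z)| from above; equality holds iff all terms c_k z^k can be made to align in phase at a single z on |z|=r.
Part (b). At z = 1 (real, on the circle |z| = r):
  p(1) = (3)·1^0 + (3)·1^1 + (0)·1^2 + (1)·1^3 + (-2)·1^4 = 5.
  |p(1)| = 5.
Check: |p(1)| = 5 ≤ 9 = M_tri(1). ✓ Equality does not hold at z = 1 (the coefficients have mixed signs, so the terms do not all align in phase there).

M_tri(1) = 9; |p(1)| = 5; equality at z=1: no.


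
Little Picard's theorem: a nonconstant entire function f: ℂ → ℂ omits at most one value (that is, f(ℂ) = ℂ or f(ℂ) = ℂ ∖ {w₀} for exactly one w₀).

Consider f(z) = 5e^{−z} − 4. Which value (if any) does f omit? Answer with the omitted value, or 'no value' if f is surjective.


Little Picard bounds the complement of f(ℂ) to at most one point.
e^{−z} is never zero on ℂ, so 5·e^{−z} takes every value in ℂ ∖ {0}. Adding -4 shifts the range to ℂ ∖ {-4}. Thus f omits exactly the value -4.

Omitted value: -4.


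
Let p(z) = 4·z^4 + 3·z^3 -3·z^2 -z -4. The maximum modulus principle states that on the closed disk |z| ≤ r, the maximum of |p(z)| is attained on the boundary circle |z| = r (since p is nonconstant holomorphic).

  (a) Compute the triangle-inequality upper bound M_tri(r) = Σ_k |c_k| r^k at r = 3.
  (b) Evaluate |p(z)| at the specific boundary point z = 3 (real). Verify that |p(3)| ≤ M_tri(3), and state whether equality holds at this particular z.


Coefficients: c_0 = -4, c_1 = -1, c_2 = -3, c_3 = 3, c_4 = 4. Radius r = 3.
Part (a). Triangle bound: M_tri(r) = Σ_k |c_k| r^k
  = |-4|·3^0 + |-1|·3^1 + |-3|·3^2 + |3|·3^3 + |4|·3^4
  = 4 + 3 + 27 + 81 + 324 = 439.
This bounds M(r) := max_{|z|=r} |p(z)| from above; equality holds iff all terms c_k z^k can be made to align in phase at a single z on |z|=r.
Part (b). At z = 3 (real, on the circle |z| = r):
  p(3) = (-4)·3^0 + (-1)·3^1 + (-3)·3^2 + (3)·3^3 + (4)·3^4 = 371.
  |p(3)| = 371.
Check: |p(3)| = 371 ≤ 439 = M_tri(3). ✓ Equality does not hold at z = 3 (the coefficients have mixed signs, so the terms do not all align in phase there).

M_tri(3) = 439; |p(3)| = 371; equality at z=3: no.


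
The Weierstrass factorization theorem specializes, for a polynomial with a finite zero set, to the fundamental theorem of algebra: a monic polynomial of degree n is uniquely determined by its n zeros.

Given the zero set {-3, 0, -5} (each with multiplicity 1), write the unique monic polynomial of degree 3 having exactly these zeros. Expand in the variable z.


The polynomial is p(z) = ∏_{α ∈ S} (z − α), where S = {-3, 0, -5}.
Expanding the product yields: p(z) = z^3 + 8·z^2 + 15·z.
The resulting polynomial has degree 3 and real coefficients as required.

p(z) = z^3 + 8·z^2 + 15·z.


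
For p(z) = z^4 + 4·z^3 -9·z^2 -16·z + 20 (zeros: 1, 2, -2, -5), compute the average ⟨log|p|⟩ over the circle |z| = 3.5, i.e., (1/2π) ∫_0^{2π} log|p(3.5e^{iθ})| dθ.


Zeros: -5, -2, 1, 2; r = 3.5.
Inside |z| < r: -2, 1, 2. Outside (|z| ≥ r): -5.
p(0) = 20, so log|p(0)| = log(20) = 2.9957.
Apply Jensen: I(r) = log|p(0)| + Σ_k log(r/|z_k|), summed over zeros inside |z| < r.
  log(r/|z_k|) for z_k = 1: log(3.5/1) = 1.2528
  log(r/|z_k|) for z_k = 2: log(3.5/2) = 0.5596
  log(r/|z_k|) for z_k = -2: log(3.5/2) = 0.5596
  Outside zeros (-5) contribute nothing to the Jensen sum.
Sum over inside zeros: 2.3720.
I(r) = log|p(0)| + (inside sum) = 2.9957 + 2.3720 = 5.3677.
Note: since some zeros are outside |z| ≤ r, the simplified n·log(r) form does NOT apply — only the inside zeros contribute.

I(r) ≈ 5.3677.


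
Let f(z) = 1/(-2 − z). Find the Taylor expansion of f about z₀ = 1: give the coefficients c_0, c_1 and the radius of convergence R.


Let w = z − z₀, so z = z₀ + w.
Then -2 − z = -2 − (z₀ + w) = (-2 − z₀) − w = -3 − w.
f(z) = 1/(-3 − w) = (1/(-3)) · 1/(1 − w/(-3)) = Σ_{n≥0} w^n / (-3)^(n+1).
So c_n = 1/(-3)^(n+1):
  c_0 = 1/(-3)^1 = -1/3.
  c_1 = 1/(-3)^2 = 1/9.
The series is valid for |w/d| < 1, i.e. |z − z₀| < |d|.
Radius of convergence: R = |-2 − z₀| = |-3| = 3 (distance from z₀ to the singularity z = -2).

c_0 = -1/3, c_1 = 1/9; R = 3.


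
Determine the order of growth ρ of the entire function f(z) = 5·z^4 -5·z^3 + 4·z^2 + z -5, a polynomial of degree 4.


|f(z)| ≤ Σ|c_k|·r^k = O(r^4) as r → ∞. Polynomial growth is O(e^{r^ε}) for every ε > 0 (since r^4/e^{r^ε} → 0), so ρ ≤ ε for all ε > 0, i.e. ρ = 0. Every nonconstant polynomial has order 0.
Therefore ρ = 0.

Order ρ = 0.


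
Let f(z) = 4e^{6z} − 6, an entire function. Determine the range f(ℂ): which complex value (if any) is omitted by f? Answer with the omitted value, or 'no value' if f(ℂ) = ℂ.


Little Picard bounds the complement of f(ℂ) to at most one point.
e^{6z} is never zero on ℂ, so 4·e^{6z} takes every value in ℂ ∖ {0}. Adding -6 shifts the range to ℂ ∖ {-6}. Thus f omits exactly the value -6.

Omitted value: -6.


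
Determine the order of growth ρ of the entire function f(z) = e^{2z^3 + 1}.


|e^{2z^3 + 1}| = e^{Re(2·z^3) + 1} ≤ e^{2|z|^3 + 1} = e^{2r^3 + 1} on |z| = r, so ρ ≤ 3. Choosing z on |z|=r so that 2·z^3 is real positive (always possible by picking arg z appropriately) gives |f(z)| = e^{2r^3 + 1}, matching the bound. The additive constant 1 does not affect log log M(r) ~ 3·log r. Hence ρ = 3.
Therefore ρ = 3.

Order ρ = 3.


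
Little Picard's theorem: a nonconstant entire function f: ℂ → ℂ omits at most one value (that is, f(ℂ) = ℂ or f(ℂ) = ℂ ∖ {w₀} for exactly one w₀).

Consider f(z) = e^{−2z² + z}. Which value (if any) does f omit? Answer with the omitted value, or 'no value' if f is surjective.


Little Picard bounds the complement of f(ℂ) to at most one point.
The exponent g(z) = −2z² + z is a nonconstant polynomial, hence surjective onto ℂ. So e^{g(z)} takes every value in {e^w : w ∈ ℂ} = ℂ ∖ {0}. Adding 0 shifts the range to ℂ ∖ {0}. f omits exactly 0.

Omitted value: 0.


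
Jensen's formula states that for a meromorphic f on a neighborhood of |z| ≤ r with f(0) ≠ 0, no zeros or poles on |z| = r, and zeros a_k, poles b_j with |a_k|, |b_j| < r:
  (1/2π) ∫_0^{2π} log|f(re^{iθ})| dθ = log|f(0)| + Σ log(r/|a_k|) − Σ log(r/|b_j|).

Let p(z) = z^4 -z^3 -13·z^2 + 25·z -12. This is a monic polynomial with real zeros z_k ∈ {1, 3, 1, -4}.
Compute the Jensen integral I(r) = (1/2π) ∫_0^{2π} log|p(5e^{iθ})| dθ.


Zeros: -4, 1, 1, 3; r = 5.
Inside |z| < r: -4, 1, 1, 3. Outside (|z| ≥ r): ∅.
p(0) = -12, so log|p(0)| = log(12) = 2.4849.
Apply Jensen: I(r) = log|p(0)| + Σ_k log(r/|z_k|), summed over zeros inside |z| < r.
  log(r/|z_k|) for z_k = 1: log(5/1) = 1.6094
  log(r/|z_k|) for z_k = 3: log(5/3) = 0.5108
  log(r/|z_k|) for z_k = 1: log(5/1) = 1.6094
  log(r/|z_k|) for z_k = -4: log(5/4) = 0.2231
Sum over inside zeros: 3.9528.
I(r) = log|p(0)| + (inside sum) = 2.4849 + 3.9528 = 6.4378.
Closed form (all zeros inside, monic): I(r) = n·log(r) = 4·log(5) = 6.4378. ✓

I(r) ≈ 6.4378.


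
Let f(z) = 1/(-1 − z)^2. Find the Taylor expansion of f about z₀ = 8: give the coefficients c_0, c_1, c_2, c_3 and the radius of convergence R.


Let w = z − z₀, so z = z₀ + w.
Then -1 − z = -1 − (z₀ + w) = (-1 − z₀) − w = -9 − w.
f(z) = 1/(-9 − w)^2 = (1/(-9)^2) · (1 − w/(-9))^{−2}.
By the binomial series (1−u)^{−2} = Σ_{n≥0} C(n+1, 1) u^n for |u|<1, with u = w/(-9):
  c_n = C(n+1, 1) / (-9)^(n+2).
  c_0 = 1/(-9)^2 = 1/81.
  c_1 = 2/(-9)^3 = -2/729.
  c_2 = 3/(-9)^4 = 1/2187.
  c_3 = 4/(-9)^5 = -4/59049.
The series is valid for |w/d| < 1, i.e. |z − z₀| < |d|.
Radius of convergence: R = |-1 − z₀| = |-9| = 9 (distance from z₀ to the singularity z = -1).

c_0 = 1/81, c_1 = -2/729, c_2 = 1/2187, c_3 = -4/59049; R = 9.


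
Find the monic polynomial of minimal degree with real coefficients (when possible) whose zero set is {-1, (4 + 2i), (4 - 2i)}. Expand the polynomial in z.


The polynomial is p(z) = ∏_{α ∈ S} (z − α), where S = {-1, (4 + 2i), (4 - 2i)}.
Expanding the product yields: p(z) = z^3 -7·z^2 + 12·z + 20.
Note conjugate pairs combine to real quadratics: (z − (4+2i))(z − (4−2i)) = z² − 8z + 20.
The resulting polynomial has degree 3 and real coefficients as required.

p(z) = z^3 -7·z^2 + 12·z + 20.


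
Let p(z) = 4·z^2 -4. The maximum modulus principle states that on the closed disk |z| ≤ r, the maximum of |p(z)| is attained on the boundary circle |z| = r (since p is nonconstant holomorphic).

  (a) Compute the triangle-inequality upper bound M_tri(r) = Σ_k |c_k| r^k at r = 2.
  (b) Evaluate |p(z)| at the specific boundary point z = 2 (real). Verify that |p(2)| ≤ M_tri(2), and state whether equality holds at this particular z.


Coefficients: c_0 = -4, c_1 = 0, c_2 = 4. Radius r = 2.
Part (a). Triangle bound: M_tri(r) = Σ_k |c_k| r^k
  = |-4|·2^0 + |0|·2^1 + |4|·2^2
  = 4 + 0 + 16 = 20.
This bounds M(r) := max_{|z|=r} |p(z)| from above; equality holds iff all terms c_k z^k can be made to align in phase at a single z on |z|=r.
Part (b). At z = 2 (real, on the circle |z| = r):
  p(2) = (-4)·2^0 + (0)·2^1 + (4)·2^2 = 12.
  |p(2)| = 12.
Check: |p(2)| = 12 ≤ 20 = M_tri(2). ✓ Equality does not hold at z = 2 (the coefficients have mixed signs, so the terms do not all align in phase there).

M_tri(2) = 20; |p(2)| = 12; equality at z=2: no.


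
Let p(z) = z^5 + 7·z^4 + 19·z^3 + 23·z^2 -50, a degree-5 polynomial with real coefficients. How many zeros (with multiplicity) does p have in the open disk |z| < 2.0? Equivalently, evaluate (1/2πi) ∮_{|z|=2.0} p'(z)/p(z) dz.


The zeros of p are: (-3 + 1i), (-3 - 1i), (-1 + 2i), (-1 - 2i), 1.
Their magnitudes are: 3.162, 3.162, 2.236, 2.236, 1.
Zeros with |z| < R = 2.0: 1.
Count = 1.
By the argument principle, (1/2πi) ∮_{|z|=R} p'(z)/p(z) dz equals exactly this count.

Number of zeros inside |z| < 2.0: 1.
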